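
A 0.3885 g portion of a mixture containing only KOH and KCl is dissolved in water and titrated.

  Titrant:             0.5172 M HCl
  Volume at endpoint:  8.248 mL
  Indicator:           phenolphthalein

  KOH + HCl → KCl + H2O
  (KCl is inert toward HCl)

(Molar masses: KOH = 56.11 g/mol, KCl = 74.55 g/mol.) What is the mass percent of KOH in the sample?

61.61 %

n(HCl) = 0.008248 × 0.5172 = 4.266 × 10^-3 mol
Let x = n(KOH), y = n(KCl).
Titrant: 1x = 4.266 × 10^-3;  mass: 56.11x + 74.55y = 0.3885
Solving, x = 4.266 × 10^-3 mol, y = 2.001 × 10^-3 mol
mass of KOH = 4.266 × 10^-3 × 56.11 = 0.2394 g
% KOH = 0.2394 / 0.3885 × 100 = 61.61 %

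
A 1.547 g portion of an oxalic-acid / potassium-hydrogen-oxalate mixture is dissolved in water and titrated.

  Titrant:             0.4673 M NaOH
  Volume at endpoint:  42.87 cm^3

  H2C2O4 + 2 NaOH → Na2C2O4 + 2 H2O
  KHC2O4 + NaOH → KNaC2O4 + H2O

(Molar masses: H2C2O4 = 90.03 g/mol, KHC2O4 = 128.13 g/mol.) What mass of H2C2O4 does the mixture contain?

n(NaOH) = 0.04287 × 0.4673 = 0.02003 mol
Let x = n(H2C2O4), y = n(KHC2O4).
Titrant: 2x + 1y = 0.02003;  mass: 90.03x + 128.13y = 1.547
Solving, x = 6.135 × 10^-3 mol, y = 7.763 × 10^-3 mol
mass of H2C2O4 = 6.135 × 10^-3 × 90.03 = 0.5523 g

0.5523 g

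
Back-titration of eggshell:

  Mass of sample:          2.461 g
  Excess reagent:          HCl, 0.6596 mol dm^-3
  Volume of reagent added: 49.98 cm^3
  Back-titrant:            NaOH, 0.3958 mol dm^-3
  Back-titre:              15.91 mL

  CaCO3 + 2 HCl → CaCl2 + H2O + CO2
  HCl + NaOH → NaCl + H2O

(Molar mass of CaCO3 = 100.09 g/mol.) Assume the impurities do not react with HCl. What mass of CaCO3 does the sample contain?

n(HCl) added = 0.04998 × 0.6596 = 0.03297 mol
n(NaOH) used in back-titration = 0.01591 × 0.3958 = 6.297 × 10^-3 mol
n(HCl) left over = 6.297 × 10^-3 mol (1:1 ratio)
n(HCl) consumed by analyte = 0.03297 − 6.297 × 10^-3 = 0.02667 mol
From the 1:2 ratio, n(CaCO3) = 1/2 × 0.02667 = 0.01333 mol
mass of CaCO3 = 0.01333 × 100.09 = 1.335 g

1.335 g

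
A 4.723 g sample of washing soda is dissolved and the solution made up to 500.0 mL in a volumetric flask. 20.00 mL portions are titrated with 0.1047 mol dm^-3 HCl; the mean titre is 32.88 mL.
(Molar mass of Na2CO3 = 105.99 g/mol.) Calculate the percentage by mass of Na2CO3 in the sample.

Na2CO3 + 2 HCl → 2 NaCl + H2O + CO2
n(HCl) per titration = 0.03288 × 0.1047 = 3.443 × 10^-3 mol
From the 1:2 ratio, n(Na2CO3) in each aliquot = 1/2 × 3.443 × 10^-3 = 1.721 × 10^-3 mol
n(Na2CO3) in the whole flask = 1.721 × 10^-3 × 500.0/20.00 = 0.04303 mol
mass of Na2CO3 = 0.04303 × 105.99 = 4.561 g
% Na2CO3 = 4.561 / 4.723 × 100 = 96.57 %

96.57 %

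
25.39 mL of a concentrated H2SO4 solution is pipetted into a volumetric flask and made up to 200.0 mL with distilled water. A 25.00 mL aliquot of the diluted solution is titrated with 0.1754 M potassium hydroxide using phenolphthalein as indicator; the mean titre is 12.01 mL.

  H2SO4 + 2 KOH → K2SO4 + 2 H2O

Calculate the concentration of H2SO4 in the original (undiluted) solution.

n(KOH) = 0.01201 × 0.1754 = 2.107 × 10^-3 mol
From the 1:2 ratio, n(H2SO4) in the aliquot = 1/2 × 2.107 × 10^-3 = 1.053 × 10^-3 mol
[H2SO4]_dilute = 1.053 × 10^-3 / 0.02500 = 0.04213 mol/L
Dilution factor = 200.0 / 25.39 = 7.877
[H2SO4]_stock = 0.04213 × 7.877 = 0.3319 mol/L

0.3319 M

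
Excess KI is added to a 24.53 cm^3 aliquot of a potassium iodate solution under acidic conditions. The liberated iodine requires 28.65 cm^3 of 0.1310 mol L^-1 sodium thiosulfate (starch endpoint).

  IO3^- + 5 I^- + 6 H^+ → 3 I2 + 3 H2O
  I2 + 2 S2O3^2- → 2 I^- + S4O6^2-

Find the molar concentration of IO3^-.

0.02550 mol/L

n(S2O3^2-) = 0.02865 × 0.1310 = 3.753 × 10^-3 mol
n(I2) = n(S2O3^2-)/2 = 1.877 × 10^-3 mol
From the 1:3 ratio, n(IO3^-) in the aliquot = 1/3 × 1.877 × 10^-3 = 6.255 × 10^-4 mol
[IO3^-] = 6.255 × 10^-4 / 0.02453 = 0.02550 mol/L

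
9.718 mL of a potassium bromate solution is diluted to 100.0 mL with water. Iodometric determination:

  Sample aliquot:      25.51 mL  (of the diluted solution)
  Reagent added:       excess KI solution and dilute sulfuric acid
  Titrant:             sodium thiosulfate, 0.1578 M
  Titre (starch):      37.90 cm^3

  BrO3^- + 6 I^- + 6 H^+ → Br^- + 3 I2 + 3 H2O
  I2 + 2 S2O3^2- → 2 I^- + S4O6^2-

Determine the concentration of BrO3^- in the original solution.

n(S2O3^2-) = 0.03790 × 0.1578 = 5.981 × 10^-3 mol
n(I2) = n(S2O3^2-)/2 = 2.990 × 10^-3 mol
From the 1:3 ratio, n(BrO3^-) in the aliquot = 1/3 × 2.990 × 10^-3 = 9.968 × 10^-4 mol
[BrO3^-]_dilute = 9.968 × 10^-4 / 0.02551 = 0.03907 mol/L
[BrO3^-]_original = 0.03907 × 100.0/9.718 = 0.4021 mol/L

0.4021 M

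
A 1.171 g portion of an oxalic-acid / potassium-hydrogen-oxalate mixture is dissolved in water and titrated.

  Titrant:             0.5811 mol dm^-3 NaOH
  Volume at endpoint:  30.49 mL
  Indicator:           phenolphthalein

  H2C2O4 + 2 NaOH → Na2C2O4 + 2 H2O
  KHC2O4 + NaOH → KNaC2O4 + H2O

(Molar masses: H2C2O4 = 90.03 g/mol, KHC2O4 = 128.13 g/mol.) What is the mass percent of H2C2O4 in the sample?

50.84 %

n(NaOH) = 0.03049 × 0.5811 = 0.01772 mol
Let x = n(H2C2O4), y = n(KHC2O4).
Titrant: 2x + 1y = 0.01772;  mass: 90.03x + 128.13y = 1.171
Solving, x = 6.612 × 10^-3 mol, y = 4.493 × 10^-3 mol
mass of H2C2O4 = 6.612 × 10^-3 × 90.03 = 0.5953 g
% H2C2O4 = 0.5953 / 1.171 × 100 = 50.84 %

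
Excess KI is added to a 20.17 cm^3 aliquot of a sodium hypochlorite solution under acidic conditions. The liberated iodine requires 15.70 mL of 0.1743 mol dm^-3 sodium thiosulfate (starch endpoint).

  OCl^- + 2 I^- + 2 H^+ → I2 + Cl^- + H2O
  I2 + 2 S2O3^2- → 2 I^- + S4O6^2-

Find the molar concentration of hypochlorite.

n(S2O3^2-) = 0.01570 × 0.1743 = 2.737 × 10^-3 mol
n(I2) = n(S2O3^2-)/2 = 1.368 × 10^-3 mol
n(OCl^-) in the aliquot = 1.368 × 10^-3 mol (1:1 ratio)
[OCl^-] = 1.368 × 10^-3 / 0.02017 = 0.06784 mol/L

0.06784 mol/L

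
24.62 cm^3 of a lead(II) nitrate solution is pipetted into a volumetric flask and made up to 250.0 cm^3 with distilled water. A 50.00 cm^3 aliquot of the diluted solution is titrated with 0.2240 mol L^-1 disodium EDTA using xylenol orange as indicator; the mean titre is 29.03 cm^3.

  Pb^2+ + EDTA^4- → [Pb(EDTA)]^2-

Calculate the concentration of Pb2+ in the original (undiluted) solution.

1.321 mol/L

n(EDTA) = 0.02903 × 0.2240 = 6.503 × 10^-3 mol
n(Pb2+) in the aliquot = 6.503 × 10^-3 mol (1:1 ratio)
[Pb2+]_dilute = 6.503 × 10^-3 / 0.05000 = 0.1301 mol/L
Dilution factor = 250.0 / 24.62 = 10.15
[Pb2+]_stock = 0.1301 × 10.15 = 1.321 mol/L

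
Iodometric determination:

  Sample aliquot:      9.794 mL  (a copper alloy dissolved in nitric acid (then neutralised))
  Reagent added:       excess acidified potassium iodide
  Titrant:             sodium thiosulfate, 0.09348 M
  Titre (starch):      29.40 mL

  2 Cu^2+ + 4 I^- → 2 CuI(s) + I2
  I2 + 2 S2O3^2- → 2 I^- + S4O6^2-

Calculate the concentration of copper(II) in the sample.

n(S2O3^2-) = 0.02940 × 0.09348 = 2.748 × 10^-3 mol
n(I2) = n(S2O3^2-)/2 = 1.374 × 10^-3 mol
From the 2:1 ratio, n(Cu2+) in the aliquot = 2/1 × 1.374 × 10^-3 = 2.748 × 10^-3 mol
[Cu2+] = 2.748 × 10^-3 / 0.009794 = 0.2806 mol/L

0.2806 M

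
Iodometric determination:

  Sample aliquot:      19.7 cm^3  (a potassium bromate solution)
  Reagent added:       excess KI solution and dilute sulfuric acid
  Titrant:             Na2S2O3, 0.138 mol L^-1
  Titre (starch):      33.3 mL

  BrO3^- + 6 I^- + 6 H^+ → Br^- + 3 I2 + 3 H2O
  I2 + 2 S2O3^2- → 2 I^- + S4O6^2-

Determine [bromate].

n(S2O3^2-) = 0.0333 × 0.138 = 4.60 × 10^-3 mol
n(I2) = n(S2O3^2-)/2 = 2.30 × 10^-3 mol
From the 1:3 ratio, n(BrO3^-) in the aliquot = 1/3 × 2.30 × 10^-3 = 7.66 × 10^-4 mol
[BrO3^-] = 7.66 × 10^-4 / 0.0197 = 0.0389 mol/L

0.0389 mol/L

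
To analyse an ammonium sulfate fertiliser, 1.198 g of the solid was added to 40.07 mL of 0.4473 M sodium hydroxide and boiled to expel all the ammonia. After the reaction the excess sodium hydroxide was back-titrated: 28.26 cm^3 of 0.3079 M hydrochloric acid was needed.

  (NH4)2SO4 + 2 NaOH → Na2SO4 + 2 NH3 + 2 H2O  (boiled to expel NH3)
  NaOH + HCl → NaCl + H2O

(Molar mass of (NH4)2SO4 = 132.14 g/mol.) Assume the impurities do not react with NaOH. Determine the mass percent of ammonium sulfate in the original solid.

50.86 %

n(NaOH) added = 0.04007 × 0.4473 = 0.01792 mol
n(HCl) used in back-titration = 0.02826 × 0.3079 = 8.701 × 10^-3 mol
n(NaOH) left over = 8.701 × 10^-3 mol (1:1 ratio)
n(NaOH) consumed by analyte = 0.01792 − 8.701 × 10^-3 = 9.222 × 10^-3 mol
From the 1:2 ratio, n((NH4)2SO4) = 1/2 × 9.222 × 10^-3 = 4.611 × 10^-3 mol
mass of (NH4)2SO4 = 4.611 × 10^-3 × 132.14 = 0.6093 g
% (NH4)2SO4 = 0.6093 / 1.198 × 100 = 50.86 %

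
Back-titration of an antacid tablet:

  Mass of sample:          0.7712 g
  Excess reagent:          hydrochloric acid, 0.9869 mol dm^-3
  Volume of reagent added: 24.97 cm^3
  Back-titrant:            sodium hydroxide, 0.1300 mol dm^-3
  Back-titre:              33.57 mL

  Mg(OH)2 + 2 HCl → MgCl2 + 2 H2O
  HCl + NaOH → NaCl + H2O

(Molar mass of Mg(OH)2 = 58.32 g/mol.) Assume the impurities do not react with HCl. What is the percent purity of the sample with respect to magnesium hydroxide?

76.68 %

n(HCl) added = 0.02497 × 0.9869 = 0.02464 mol
n(NaOH) used in back-titration = 0.03357 × 0.1300 = 4.364 × 10^-3 mol
n(HCl) left over = 4.364 × 10^-3 mol (1:1 ratio)
n(HCl) consumed by analyte = 0.02464 − 4.364 × 10^-3 = 0.02028 mol
From the 1:2 ratio, n(Mg(OH)2) = 1/2 × 0.02028 = 0.01014 mol
mass of Mg(OH)2 = 0.01014 × 58.32 = 0.5913 g
% Mg(OH)2 = 0.5913 / 0.7712 × 100 = 76.68 %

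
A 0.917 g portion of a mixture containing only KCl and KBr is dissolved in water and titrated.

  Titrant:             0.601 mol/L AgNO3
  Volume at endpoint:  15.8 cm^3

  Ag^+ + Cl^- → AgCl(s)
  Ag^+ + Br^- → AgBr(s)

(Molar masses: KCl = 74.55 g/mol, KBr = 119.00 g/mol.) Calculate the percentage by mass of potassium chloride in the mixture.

39.0 %

n(AgNO3) = 0.0158 × 0.601 = 9.50 × 10^-3 mol
Let x = n(KCl), y = n(KBr).
Titrant: 1x + 1y = 9.50 × 10^-3;  mass: 74.55x + 119.00y = 0.917
Solving, x = 4.79 × 10^-3 mol, y = 4.70 × 10^-3 mol
mass of KCl = 4.79 × 10^-3 × 74.55 = 0.357 g
% KCl = 0.357 / 0.917 × 100 = 39.0 %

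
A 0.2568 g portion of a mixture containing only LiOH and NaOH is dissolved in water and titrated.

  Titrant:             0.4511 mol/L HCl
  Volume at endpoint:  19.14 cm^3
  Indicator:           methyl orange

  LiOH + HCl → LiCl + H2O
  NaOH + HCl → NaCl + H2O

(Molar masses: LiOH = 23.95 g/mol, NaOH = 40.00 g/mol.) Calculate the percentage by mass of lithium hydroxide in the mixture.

51.46 %

n(HCl) = 0.01914 × 0.4511 = 8.634 × 10^-3 mol
Let x = n(LiOH), y = n(NaOH).
Titrant: 1x + 1y = 8.634 × 10^-3;  mass: 23.95x + 40.00y = 0.2568
Solving, x = 5.518 × 10^-3 mol, y = 3.116 × 10^-3 mol
mass of LiOH = 5.518 × 10^-3 × 23.95 = 0.1322 g
% LiOH = 0.1322 / 0.2568 × 100 = 51.46 %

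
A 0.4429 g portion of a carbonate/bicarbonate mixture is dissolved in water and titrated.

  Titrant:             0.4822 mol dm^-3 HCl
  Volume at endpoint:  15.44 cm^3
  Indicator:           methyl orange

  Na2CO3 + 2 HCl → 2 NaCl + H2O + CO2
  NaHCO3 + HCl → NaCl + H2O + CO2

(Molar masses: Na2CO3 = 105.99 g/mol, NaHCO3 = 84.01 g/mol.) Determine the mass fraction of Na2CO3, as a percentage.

70.43 %

n(HCl) = 0.01544 × 0.4822 = 7.445 × 10^-3 mol
Let x = n(Na2CO3), y = n(NaHCO3).
Titrant: 2x + 1y = 7.445 × 10^-3;  mass: 105.99x + 84.01y = 0.4429
Solving, x = 2.943 × 10^-3 mol, y = 1.559 × 10^-3 mol
mass of Na2CO3 = 2.943 × 10^-3 × 105.99 = 0.3120 g
% Na2CO3 = 0.3120 / 0.4429 × 100 = 70.43 %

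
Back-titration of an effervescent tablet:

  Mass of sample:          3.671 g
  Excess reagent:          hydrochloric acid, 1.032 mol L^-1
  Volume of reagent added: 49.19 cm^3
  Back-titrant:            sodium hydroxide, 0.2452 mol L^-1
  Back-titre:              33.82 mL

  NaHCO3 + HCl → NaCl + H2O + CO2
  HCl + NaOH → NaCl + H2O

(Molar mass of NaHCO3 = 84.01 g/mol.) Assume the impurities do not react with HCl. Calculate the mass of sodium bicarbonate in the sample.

3.568 g

n(HCl) added = 0.04919 × 1.032 = 0.05076 mol
n(NaOH) used in back-titration = 0.03382 × 0.2452 = 8.293 × 10^-3 mol
n(HCl) left over = 8.293 × 10^-3 mol (1:1 ratio)
n(HCl) consumed by analyte = 0.05076 − 8.293 × 10^-3 = 0.04247 mol
n(NaHCO3) = 0.04247 mol (1:1 ratio)
mass of NaHCO3 = 0.04247 × 84.01 = 3.568 g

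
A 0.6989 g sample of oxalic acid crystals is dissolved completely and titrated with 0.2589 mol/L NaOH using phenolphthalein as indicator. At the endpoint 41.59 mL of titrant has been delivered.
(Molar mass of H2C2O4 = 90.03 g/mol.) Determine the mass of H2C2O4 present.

H2C2O4 + 2 NaOH → Na2C2O4 + 2 H2O
n(NaOH) = 0.04159 L × 0.2589 mol/L = 0.01077 mol
From the 1:2 ratio, n(H2C2O4) = 1/2 × 0.01077 = 5.384 × 10^-3 mol
mass of H2C2O4 = 5.384 × 10^-3 × 90.03 g/mol = 0.4847 g

0.4847 g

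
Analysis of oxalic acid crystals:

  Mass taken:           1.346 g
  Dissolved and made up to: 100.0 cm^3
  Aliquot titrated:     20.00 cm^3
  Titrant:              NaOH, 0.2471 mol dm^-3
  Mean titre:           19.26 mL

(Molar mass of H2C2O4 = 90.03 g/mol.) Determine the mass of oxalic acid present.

1.071 g

H2C2O4 + 2 NaOH → Na2C2O4 + 2 H2O
n(NaOH) per titration = 0.01926 × 0.2471 = 4.759 × 10^-3 mol
From the 1:2 ratio, n(H2C2O4) in each aliquot = 1/2 × 4.759 × 10^-3 = 2.380 × 10^-3 mol
n(H2C2O4) in the whole flask = 2.380 × 10^-3 × 100.0/20.00 = 0.01190 mol
mass of H2C2O4 = 0.01190 × 90.03 = 1.071 g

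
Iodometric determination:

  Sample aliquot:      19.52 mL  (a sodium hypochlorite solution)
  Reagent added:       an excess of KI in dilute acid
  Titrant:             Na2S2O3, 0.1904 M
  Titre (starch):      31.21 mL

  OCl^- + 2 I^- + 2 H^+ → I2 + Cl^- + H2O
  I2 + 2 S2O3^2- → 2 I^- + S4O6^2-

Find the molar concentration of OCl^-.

0.1522 M

n(S2O3^2-) = 0.03121 × 0.1904 = 5.942 × 10^-3 mol
n(I2) = n(S2O3^2-)/2 = 2.971 × 10^-3 mol
n(OCl^-) in the aliquot = 2.971 × 10^-3 mol (1:1 ratio)
[OCl^-] = 2.971 × 10^-3 / 0.01952 = 0.1522 mol/L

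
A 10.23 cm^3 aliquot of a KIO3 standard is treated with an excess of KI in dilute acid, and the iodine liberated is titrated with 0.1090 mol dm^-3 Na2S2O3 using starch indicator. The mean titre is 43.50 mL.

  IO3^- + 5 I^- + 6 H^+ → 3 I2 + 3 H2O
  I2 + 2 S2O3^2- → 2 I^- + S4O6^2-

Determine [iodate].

0.07725 mol/L

n(S2O3^2-) = 0.04350 × 0.1090 = 4.742 × 10^-3 mol
n(I2) = n(S2O3^2-)/2 = 2.371 × 10^-3 mol
From the 1:3 ratio, n(IO3^-) in the aliquot = 1/3 × 2.371 × 10^-3 = 7.902 × 10^-4 mol
[IO3^-] = 7.902 × 10^-4 / 0.01023 = 0.07725 mol/L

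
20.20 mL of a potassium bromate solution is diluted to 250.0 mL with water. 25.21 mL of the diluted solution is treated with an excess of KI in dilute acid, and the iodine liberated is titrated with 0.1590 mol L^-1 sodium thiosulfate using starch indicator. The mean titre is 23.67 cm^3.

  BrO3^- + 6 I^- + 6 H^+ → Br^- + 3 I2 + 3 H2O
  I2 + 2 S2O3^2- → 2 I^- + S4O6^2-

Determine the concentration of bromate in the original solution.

0.3079 mol/L

n(S2O3^2-) = 0.02367 × 0.1590 = 3.764 × 10^-3 mol
n(I2) = n(S2O3^2-)/2 = 1.882 × 10^-3 mol
From the 1:3 ratio, n(BrO3^-) in the aliquot = 1/3 × 1.882 × 10^-3 = 6.273 × 10^-4 mol
[BrO3^-]_dilute = 6.273 × 10^-4 / 0.02521 = 0.02488 mol/L
[BrO3^-]_original = 0.02488 × 250.0/20.20 = 0.3079 mol/L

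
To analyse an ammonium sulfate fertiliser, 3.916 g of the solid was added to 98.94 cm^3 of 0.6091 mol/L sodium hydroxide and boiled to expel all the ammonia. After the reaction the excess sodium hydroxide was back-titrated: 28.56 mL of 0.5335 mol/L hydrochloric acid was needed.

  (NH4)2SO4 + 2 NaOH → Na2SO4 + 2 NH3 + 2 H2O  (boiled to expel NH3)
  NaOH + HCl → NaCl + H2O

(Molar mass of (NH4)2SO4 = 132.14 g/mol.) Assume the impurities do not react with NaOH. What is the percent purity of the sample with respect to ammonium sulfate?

n(NaOH) added = 0.09894 × 0.6091 = 0.06026 mol
n(HCl) used in back-titration = 0.02856 × 0.5335 = 0.01524 mol
n(NaOH) left over = 0.01524 mol (1:1 ratio)
n(NaOH) consumed by analyte = 0.06026 − 0.01524 = 0.04503 mol
From the 1:2 ratio, n((NH4)2SO4) = 1/2 × 0.04503 = 0.02251 mol
mass of (NH4)2SO4 = 0.02251 × 132.14 = 2.975 g
% (NH4)2SO4 = 2.975 / 3.916 × 100 = 75.97 %

75.97 %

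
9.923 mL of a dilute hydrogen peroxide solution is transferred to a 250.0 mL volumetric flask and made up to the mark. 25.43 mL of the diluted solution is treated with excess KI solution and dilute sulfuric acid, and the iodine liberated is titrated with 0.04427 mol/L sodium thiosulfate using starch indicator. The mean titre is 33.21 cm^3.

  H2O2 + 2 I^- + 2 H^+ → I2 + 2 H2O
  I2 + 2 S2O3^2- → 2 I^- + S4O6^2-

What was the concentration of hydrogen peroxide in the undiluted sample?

0.7283 mol/L

n(S2O3^2-) = 0.03321 × 0.04427 = 1.470 × 10^-3 mol
n(I2) = n(S2O3^2-)/2 = 7.351 × 10^-4 mol
n(H2O2) in the aliquot = 7.351 × 10^-4 mol (1:1 ratio)
[H2O2]_dilute = 7.351 × 10^-4 / 0.02543 = 0.02891 mol/L
[H2O2]_original = 0.02891 × 250.0/9.923 = 0.7283 mol/L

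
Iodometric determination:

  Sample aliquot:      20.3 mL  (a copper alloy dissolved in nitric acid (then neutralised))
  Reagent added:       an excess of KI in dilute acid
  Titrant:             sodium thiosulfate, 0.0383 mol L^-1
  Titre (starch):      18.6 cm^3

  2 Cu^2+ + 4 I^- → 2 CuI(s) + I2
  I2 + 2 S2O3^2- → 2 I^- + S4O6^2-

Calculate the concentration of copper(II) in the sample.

n(S2O3^2-) = 0.0186 × 0.0383 = 7.12 × 10^-4 mol
n(I2) = n(S2O3^2-)/2 = 3.56 × 10^-4 mol
From the 2:1 ratio, n(Cu2+) in the aliquot = 2/1 × 3.56 × 10^-4 = 7.12 × 10^-4 mol
[Cu2+] = 7.12 × 10^-4 / 0.0203 = 0.0351 mol/L

0.0351 mol/L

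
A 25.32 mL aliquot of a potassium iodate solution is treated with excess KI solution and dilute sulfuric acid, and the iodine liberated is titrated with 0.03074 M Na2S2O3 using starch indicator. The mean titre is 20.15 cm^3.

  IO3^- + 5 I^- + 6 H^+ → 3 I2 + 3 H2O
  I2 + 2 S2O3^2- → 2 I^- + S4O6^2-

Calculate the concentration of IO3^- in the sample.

0.004077 M

n(S2O3^2-) = 0.02015 × 0.03074 = 6.194 × 10^-4 mol
n(I2) = n(S2O3^2-)/2 = 3.097 × 10^-4 mol
From the 1:3 ratio, n(IO3^-) in the aliquot = 1/3 × 3.097 × 10^-4 = 1.032 × 10^-4 mol
[IO3^-] = 1.032 × 10^-4 / 0.02532 = 0.004077 mol/L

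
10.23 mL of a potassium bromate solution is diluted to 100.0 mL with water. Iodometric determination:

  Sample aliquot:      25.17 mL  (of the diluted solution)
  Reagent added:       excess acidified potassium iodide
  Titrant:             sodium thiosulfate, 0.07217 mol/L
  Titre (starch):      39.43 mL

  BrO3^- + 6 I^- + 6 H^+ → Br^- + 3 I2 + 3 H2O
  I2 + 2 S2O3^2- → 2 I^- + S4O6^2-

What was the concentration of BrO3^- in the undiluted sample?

0.1842 mol/L

n(S2O3^2-) = 0.03943 × 0.07217 = 2.846 × 10^-3 mol
n(I2) = n(S2O3^2-)/2 = 1.423 × 10^-3 mol
From the 1:3 ratio, n(BrO3^-) in the aliquot = 1/3 × 1.423 × 10^-3 = 4.743 × 10^-4 mol
[BrO3^-]_dilute = 4.743 × 10^-4 / 0.02517 = 0.01884 mol/L
[BrO3^-]_original = 0.01884 × 100.0/10.23 = 0.1842 mol/L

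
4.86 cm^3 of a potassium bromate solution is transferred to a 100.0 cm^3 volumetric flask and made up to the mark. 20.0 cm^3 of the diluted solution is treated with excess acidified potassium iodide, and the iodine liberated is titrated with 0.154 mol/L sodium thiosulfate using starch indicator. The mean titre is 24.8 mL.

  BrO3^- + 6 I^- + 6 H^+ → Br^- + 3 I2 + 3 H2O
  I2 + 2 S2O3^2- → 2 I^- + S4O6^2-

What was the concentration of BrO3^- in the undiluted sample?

0.655 mol/L

n(S2O3^2-) = 0.0248 × 0.154 = 3.82 × 10^-3 mol
n(I2) = n(S2O3^2-)/2 = 1.91 × 10^-3 mol
From the 1:3 ratio, n(BrO3^-) in the aliquot = 1/3 × 1.91 × 10^-3 = 6.37 × 10^-4 mol
[BrO3^-]_dilute = 6.37 × 10^-4 / 0.0200 = 0.0318 mol/L
[BrO3^-]_original = 0.0318 × 100.0/4.86 = 0.655 mol/L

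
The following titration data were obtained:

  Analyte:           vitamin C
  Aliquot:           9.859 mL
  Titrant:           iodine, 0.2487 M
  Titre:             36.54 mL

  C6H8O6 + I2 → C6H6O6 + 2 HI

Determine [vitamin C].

n(I2) = 0.03654 L × 0.2487 mol/L = 9.087 × 10^-3 mol
n(C6H8O6) = 9.087 × 10^-3 mol (1:1 mole ratio)
[C6H8O6] = 9.087 × 10^-3 mol / 0.009859 L = 0.9217 mol/L

0.9217 M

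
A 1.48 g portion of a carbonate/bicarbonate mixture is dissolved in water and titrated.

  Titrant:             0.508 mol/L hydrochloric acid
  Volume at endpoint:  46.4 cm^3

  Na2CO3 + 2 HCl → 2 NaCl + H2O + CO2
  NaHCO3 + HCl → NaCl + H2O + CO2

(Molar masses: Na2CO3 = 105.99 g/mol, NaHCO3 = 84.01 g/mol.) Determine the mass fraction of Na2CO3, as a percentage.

n(HCl) = 0.0464 × 0.508 = 0.0236 mol
Let x = n(Na2CO3), y = n(NaHCO3).
Titrant: 2x + 1y = 0.0236;  mass: 105.99x + 84.01y = 1.48
Solving, x = 8.06 × 10^-3 mol, y = 7.44 × 10^-3 mol
mass of Na2CO3 = 8.06 × 10^-3 × 105.99 = 0.855 g
% Na2CO3 = 0.855 / 1.48 × 100 = 57.8 %

57.8 %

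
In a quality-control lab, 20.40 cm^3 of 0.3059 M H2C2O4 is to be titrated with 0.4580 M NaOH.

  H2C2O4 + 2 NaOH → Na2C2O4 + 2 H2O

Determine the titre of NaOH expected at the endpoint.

n(H2C2O4) = 0.02040 L × 0.3059 mol/L = 6.240 × 10^-3 mol
From the 2:1 stoichiometry, n(NaOH) = 2/1 × 6.240 × 10^-3 = 0.01248 mol
V(NaOH) = 0.01248 mol / 0.4580 mol/L = 0.02725 L = 27.25 mL

27.25 mL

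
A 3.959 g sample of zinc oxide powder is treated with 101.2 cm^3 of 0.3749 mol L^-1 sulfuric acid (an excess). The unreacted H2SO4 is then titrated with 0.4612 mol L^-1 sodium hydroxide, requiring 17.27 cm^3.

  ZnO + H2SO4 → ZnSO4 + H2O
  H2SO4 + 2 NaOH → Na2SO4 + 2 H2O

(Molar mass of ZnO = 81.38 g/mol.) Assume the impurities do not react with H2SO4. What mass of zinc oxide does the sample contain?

n(H2SO4) added = 0.1012 × 0.3749 = 0.03794 mol
n(NaOH) used in back-titration = 0.01727 × 0.4612 = 7.965 × 10^-3 mol
From the 1:2 ratio, n(H2SO4) left over = 1/2 × 7.965 × 10^-3 = 3.982 × 10^-3 mol
n(H2SO4) consumed by analyte = 0.03794 − 3.982 × 10^-3 = 0.03396 mol
n(ZnO) = 0.03396 mol (1:1 ratio)
mass of ZnO = 0.03396 × 81.38 = 2.763 g

2.763 g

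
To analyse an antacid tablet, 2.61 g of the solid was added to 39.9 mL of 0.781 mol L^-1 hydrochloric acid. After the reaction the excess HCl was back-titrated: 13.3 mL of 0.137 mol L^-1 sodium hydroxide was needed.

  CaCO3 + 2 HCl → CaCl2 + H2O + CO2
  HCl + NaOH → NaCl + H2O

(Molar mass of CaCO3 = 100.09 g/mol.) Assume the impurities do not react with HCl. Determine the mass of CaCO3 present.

n(HCl) added = 0.0399 × 0.781 = 0.0312 mol
n(NaOH) used in back-titration = 0.0133 × 0.137 = 1.82 × 10^-3 mol
n(HCl) left over = 1.82 × 10^-3 mol (1:1 ratio)
n(HCl) consumed by analyte = 0.0312 − 1.82 × 10^-3 = 0.0293 mol
From the 1:2 ratio, n(CaCO3) = 1/2 × 0.0293 = 0.0147 mol
mass of CaCO3 = 0.0147 × 100.09 = 1.47 g

1.47 g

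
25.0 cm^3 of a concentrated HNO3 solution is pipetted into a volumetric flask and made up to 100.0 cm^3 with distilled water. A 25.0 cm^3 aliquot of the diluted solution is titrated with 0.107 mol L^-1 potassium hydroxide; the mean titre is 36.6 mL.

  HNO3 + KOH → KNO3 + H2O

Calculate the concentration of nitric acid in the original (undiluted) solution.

0.627 mol/L

n(KOH) = 0.0366 × 0.107 = 3.92 × 10^-3 mol
n(HNO3) in the aliquot = 3.92 × 10^-3 mol (1:1 ratio)
[HNO3]_dilute = 3.92 × 10^-3 / 0.0250 = 0.157 mol/L
Dilution factor = 100.0 / 25.0 = 4.000
[HNO3]_stock = 0.157 × 4.000 = 0.627 mol/L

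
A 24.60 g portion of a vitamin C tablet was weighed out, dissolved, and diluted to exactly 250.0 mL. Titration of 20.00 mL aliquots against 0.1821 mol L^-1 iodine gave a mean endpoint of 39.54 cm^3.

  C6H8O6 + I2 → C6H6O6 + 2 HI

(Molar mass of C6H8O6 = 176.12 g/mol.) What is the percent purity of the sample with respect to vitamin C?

64.44 %

n(I2) per titration = 0.03954 × 0.1821 = 7.200 × 10^-3 mol
n(C6H8O6) in each aliquot = 7.200 × 10^-3 mol (1:1 ratio)
n(C6H8O6) in the whole flask = 7.200 × 10^-3 × 250.0/20.00 = 0.09000 mol
mass of C6H8O6 = 0.09000 × 176.12 = 15.85 g
% C6H8O6 = 15.85 / 24.60 × 100 = 64.44 %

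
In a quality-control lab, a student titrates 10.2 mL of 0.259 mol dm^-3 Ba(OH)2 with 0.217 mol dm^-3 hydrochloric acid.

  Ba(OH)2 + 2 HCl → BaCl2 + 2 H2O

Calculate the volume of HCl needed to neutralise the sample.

24.3 mL

n(Ba(OH)2) = 0.0102 L × 0.259 mol/L = 2.64 × 10^-3 mol
From the 2:1 stoichiometry, n(HCl) = 2/1 × 2.64 × 10^-3 = 5.28 × 10^-3 mol
V(HCl) = 5.28 × 10^-3 mol / 0.217 mol/L = 0.0243 L = 24.3 mL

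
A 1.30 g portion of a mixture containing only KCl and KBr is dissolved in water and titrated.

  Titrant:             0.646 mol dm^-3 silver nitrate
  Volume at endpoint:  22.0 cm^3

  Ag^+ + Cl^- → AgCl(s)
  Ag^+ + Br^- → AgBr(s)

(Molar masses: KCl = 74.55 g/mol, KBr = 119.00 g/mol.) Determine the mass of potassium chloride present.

0.656 g

n(AgNO3) = 0.0220 × 0.646 = 0.0142 mol
Let x = n(KCl), y = n(KBr).
Titrant: 1x + 1y = 0.0142;  mass: 74.55x + 119.00y = 1.30
Solving, x = 8.80 × 10^-3 mol, y = 5.41 × 10^-3 mol
mass of KCl = 8.80 × 10^-3 × 74.55 = 0.656 g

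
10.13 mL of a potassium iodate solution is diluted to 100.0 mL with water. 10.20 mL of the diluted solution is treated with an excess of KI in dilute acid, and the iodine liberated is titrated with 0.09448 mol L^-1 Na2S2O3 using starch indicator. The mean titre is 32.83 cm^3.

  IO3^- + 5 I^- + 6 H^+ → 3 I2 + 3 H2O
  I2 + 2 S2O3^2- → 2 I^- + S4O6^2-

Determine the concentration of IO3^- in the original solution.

0.5003 mol/L

n(S2O3^2-) = 0.03283 × 0.09448 = 3.102 × 10^-3 mol
n(I2) = n(S2O3^2-)/2 = 1.551 × 10^-3 mol
From the 1:3 ratio, n(IO3^-) in the aliquot = 1/3 × 1.551 × 10^-3 = 5.170 × 10^-4 mol
[IO3^-]_dilute = 5.170 × 10^-4 / 0.01020 = 0.05068 mol/L
[IO3^-]_original = 0.05068 × 100.0/10.13 = 0.5003 mol/L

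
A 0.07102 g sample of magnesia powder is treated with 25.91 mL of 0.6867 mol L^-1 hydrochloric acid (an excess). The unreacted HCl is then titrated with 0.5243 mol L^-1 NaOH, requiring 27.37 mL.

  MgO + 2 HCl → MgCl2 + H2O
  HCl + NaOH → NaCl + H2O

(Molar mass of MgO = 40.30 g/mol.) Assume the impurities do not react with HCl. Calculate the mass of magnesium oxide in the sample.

0.06936 g

n(HCl) added = 0.02591 × 0.6867 = 0.01779 mol
n(NaOH) used in back-titration = 0.02737 × 0.5243 = 0.01435 mol
n(HCl) left over = 0.01435 mol (1:1 ratio)
n(HCl) consumed by analyte = 0.01779 − 0.01435 = 3.442 × 10^-3 mol
From the 1:2 ratio, n(MgO) = 1/2 × 3.442 × 10^-3 = 1.721 × 10^-3 mol
mass of MgO = 1.721 × 10^-3 × 40.30 = 0.06936 g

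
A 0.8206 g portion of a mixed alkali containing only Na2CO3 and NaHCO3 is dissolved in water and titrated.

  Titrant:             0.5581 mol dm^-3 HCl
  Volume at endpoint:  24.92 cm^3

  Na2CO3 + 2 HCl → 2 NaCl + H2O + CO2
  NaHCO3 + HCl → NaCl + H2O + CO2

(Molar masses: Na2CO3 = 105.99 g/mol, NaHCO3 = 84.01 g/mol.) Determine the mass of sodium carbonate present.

0.5943 g

n(HCl) = 0.02492 × 0.5581 = 0.01391 mol
Let x = n(Na2CO3), y = n(NaHCO3).
Titrant: 2x + 1y = 0.01391;  mass: 105.99x + 84.01y = 0.8206
Solving, x = 5.607 × 10^-3 mol, y = 2.694 × 10^-3 mol
mass of Na2CO3 = 5.607 × 10^-3 × 105.99 = 0.5943 g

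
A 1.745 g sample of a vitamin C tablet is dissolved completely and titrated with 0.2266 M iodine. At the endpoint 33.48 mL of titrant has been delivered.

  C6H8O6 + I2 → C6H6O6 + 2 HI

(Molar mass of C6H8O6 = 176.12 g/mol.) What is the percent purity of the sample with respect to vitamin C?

n(I2) = 0.03348 L × 0.2266 mol/L = 7.587 × 10^-3 mol
n(C6H8O6) = 7.587 × 10^-3 mol (1:1 ratio)
mass of C6H8O6 = 7.587 × 10^-3 × 176.12 g/mol = 1.336 g
% C6H8O6 = 1.336 / 1.745 × 100 = 76.57 %

76.57 %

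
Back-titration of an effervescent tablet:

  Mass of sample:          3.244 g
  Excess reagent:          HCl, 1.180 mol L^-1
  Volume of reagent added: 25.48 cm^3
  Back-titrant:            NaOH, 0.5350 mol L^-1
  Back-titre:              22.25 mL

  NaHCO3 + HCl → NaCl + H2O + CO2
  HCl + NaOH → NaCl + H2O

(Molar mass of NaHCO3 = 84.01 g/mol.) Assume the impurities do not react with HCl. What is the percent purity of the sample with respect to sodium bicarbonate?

47.04 %

n(HCl) added = 0.02548 × 1.180 = 0.03007 mol
n(NaOH) used in back-titration = 0.02225 × 0.5350 = 0.01190 mol
n(HCl) left over = 0.01190 mol (1:1 ratio)
n(HCl) consumed by analyte = 0.03007 − 0.01190 = 0.01816 mol
n(NaHCO3) = 0.01816 mol (1:1 ratio)
mass of NaHCO3 = 0.01816 × 84.01 = 1.526 g
% NaHCO3 = 1.526 / 3.244 × 100 = 47.04 %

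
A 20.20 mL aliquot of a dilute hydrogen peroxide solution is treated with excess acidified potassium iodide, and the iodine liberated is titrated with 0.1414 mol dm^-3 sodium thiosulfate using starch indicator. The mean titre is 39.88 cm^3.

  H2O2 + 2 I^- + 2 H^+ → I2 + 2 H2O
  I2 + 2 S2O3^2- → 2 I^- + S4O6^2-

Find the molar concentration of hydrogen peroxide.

n(S2O3^2-) = 0.03988 × 0.1414 = 5.639 × 10^-3 mol
n(I2) = n(S2O3^2-)/2 = 2.820 × 10^-3 mol
n(H2O2) in the aliquot = 2.820 × 10^-3 mol (1:1 ratio)
[H2O2] = 2.820 × 10^-3 / 0.02020 = 0.1396 mol/L

0.1396 mol/L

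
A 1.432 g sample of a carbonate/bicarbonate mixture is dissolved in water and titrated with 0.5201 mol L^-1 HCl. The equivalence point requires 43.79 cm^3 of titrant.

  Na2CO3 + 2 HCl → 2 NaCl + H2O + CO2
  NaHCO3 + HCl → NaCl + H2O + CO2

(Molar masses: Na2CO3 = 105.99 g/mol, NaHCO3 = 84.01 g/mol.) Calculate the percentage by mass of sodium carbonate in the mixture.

57.43 %

n(HCl) = 0.04379 × 0.5201 = 0.02278 mol
Let x = n(Na2CO3), y = n(NaHCO3).
Titrant: 2x + 1y = 0.02278;  mass: 105.99x + 84.01y = 1.432
Solving, x = 7.760 × 10^-3 mol, y = 7.256 × 10^-3 mol
mass of Na2CO3 = 7.760 × 10^-3 × 105.99 = 0.8225 g
% Na2CO3 = 0.8225 / 1.432 × 100 = 57.43 %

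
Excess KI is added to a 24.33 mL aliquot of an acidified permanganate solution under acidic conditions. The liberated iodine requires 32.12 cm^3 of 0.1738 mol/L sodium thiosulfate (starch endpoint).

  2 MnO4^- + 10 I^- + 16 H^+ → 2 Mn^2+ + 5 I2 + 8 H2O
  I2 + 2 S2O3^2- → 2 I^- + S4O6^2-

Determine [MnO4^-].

n(S2O3^2-) = 0.03212 × 0.1738 = 5.582 × 10^-3 mol
n(I2) = n(S2O3^2-)/2 = 2.791 × 10^-3 mol
From the 2:5 ratio, n(MnO4^-) in the aliquot = 2/5 × 2.791 × 10^-3 = 1.116 × 10^-3 mol
[MnO4^-] = 1.116 × 10^-3 / 0.02433 = 0.04589 mol/L

0.04589 mol/L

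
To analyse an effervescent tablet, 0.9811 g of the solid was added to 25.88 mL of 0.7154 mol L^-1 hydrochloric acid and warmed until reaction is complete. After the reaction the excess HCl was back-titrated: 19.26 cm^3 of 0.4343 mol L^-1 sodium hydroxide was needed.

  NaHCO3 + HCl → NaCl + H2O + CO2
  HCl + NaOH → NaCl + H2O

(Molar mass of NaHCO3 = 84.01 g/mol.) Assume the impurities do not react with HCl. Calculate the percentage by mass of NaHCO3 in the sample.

n(HCl) added = 0.02588 × 0.7154 = 0.01851 mol
n(NaOH) used in back-titration = 0.01926 × 0.4343 = 8.365 × 10^-3 mol
n(HCl) left over = 8.365 × 10^-3 mol (1:1 ratio)
n(HCl) consumed by analyte = 0.01851 − 8.365 × 10^-3 = 0.01015 mol
n(NaHCO3) = 0.01015 mol (1:1 ratio)
mass of NaHCO3 = 0.01015 × 84.01 = 0.8527 g
% NaHCO3 = 0.8527 / 0.9811 × 100 = 86.91 %

86.91 %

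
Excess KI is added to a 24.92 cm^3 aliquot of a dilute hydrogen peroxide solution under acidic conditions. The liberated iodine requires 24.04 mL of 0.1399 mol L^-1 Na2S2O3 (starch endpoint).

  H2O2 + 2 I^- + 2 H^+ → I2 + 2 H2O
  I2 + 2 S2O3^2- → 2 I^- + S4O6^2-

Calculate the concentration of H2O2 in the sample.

0.06748 mol/L

n(S2O3^2-) = 0.02404 × 0.1399 = 3.363 × 10^-3 mol
n(I2) = n(S2O3^2-)/2 = 1.682 × 10^-3 mol
n(H2O2) in the aliquot = 1.682 × 10^-3 mol (1:1 ratio)
[H2O2] = 1.682 × 10^-3 / 0.02492 = 0.06748 mol/L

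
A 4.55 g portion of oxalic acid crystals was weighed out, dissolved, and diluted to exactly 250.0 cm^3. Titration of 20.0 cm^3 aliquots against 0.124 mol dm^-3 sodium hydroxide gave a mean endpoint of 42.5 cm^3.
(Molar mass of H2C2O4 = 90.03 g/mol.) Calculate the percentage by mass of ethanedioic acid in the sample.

65.2 %

H2C2O4 + 2 NaOH → Na2C2O4 + 2 H2O
n(NaOH) per titration = 0.0425 × 0.124 = 5.27 × 10^-3 mol
From the 1:2 ratio, n(H2C2O4) in each aliquot = 1/2 × 5.27 × 10^-3 = 2.63 × 10^-3 mol
n(H2C2O4) in the whole flask = 2.63 × 10^-3 × 250.0/20.0 = 0.0329 mol
mass of H2C2O4 = 0.0329 × 90.03 = 2.97 g
% H2C2O4 = 2.97 / 4.55 × 100 = 65.2 %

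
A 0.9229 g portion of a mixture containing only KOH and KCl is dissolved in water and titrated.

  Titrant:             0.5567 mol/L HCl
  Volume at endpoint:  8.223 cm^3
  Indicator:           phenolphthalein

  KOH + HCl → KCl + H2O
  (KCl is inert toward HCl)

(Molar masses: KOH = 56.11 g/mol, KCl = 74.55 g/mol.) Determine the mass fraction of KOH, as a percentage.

27.83 %

n(HCl) = 0.008223 × 0.5567 = 4.578 × 10^-3 mol
Let x = n(KOH), y = n(KCl).
Titrant: 1x = 4.578 × 10^-3;  mass: 56.11x + 74.55y = 0.9229
Solving, x = 4.578 × 10^-3 mol, y = 8.934 × 10^-3 mol
mass of KOH = 4.578 × 10^-3 × 56.11 = 0.2569 g
% KOH = 0.2569 / 0.9229 × 100 = 27.83 %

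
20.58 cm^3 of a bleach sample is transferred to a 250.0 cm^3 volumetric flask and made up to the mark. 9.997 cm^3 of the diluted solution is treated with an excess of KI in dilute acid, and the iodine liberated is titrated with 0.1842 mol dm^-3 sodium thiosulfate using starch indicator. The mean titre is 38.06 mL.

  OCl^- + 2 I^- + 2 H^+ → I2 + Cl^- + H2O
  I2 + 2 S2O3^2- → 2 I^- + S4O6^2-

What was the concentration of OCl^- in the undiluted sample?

4.259 mol/L

n(S2O3^2-) = 0.03806 × 0.1842 = 7.011 × 10^-3 mol
n(I2) = n(S2O3^2-)/2 = 3.505 × 10^-3 mol
n(OCl^-) in the aliquot = 3.505 × 10^-3 mol (1:1 ratio)
[OCl^-]_dilute = 3.505 × 10^-3 / 0.009997 = 0.3506 mol/L
[OCl^-]_original = 0.3506 × 250.0/20.58 = 4.259 mol/L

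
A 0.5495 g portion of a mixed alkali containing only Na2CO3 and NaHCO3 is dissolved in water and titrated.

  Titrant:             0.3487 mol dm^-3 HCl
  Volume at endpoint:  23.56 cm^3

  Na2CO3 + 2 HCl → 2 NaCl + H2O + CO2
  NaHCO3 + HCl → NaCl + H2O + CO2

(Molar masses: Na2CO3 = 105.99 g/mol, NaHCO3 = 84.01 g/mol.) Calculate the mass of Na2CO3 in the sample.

0.2404 g

n(HCl) = 0.02356 × 0.3487 = 8.215 × 10^-3 mol
Let x = n(Na2CO3), y = n(NaHCO3).
Titrant: 2x + 1y = 8.215 × 10^-3;  mass: 105.99x + 84.01y = 0.5495
Solving, x = 2.268 × 10^-3 mol, y = 3.680 × 10^-3 mol
mass of Na2CO3 = 2.268 × 10^-3 × 105.99 = 0.2404 g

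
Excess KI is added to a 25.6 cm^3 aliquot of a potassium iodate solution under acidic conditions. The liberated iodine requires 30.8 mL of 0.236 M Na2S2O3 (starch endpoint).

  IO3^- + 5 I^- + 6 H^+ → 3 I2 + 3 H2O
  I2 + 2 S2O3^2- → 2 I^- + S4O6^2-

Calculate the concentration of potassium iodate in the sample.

0.0473 M

n(S2O3^2-) = 0.0308 × 0.236 = 7.27 × 10^-3 mol
n(I2) = n(S2O3^2-)/2 = 3.63 × 10^-3 mol
From the 1:3 ratio, n(IO3^-) in the aliquot = 1/3 × 3.63 × 10^-3 = 1.21 × 10^-3 mol
[IO3^-] = 1.21 × 10^-3 / 0.0256 = 0.0473 mol/L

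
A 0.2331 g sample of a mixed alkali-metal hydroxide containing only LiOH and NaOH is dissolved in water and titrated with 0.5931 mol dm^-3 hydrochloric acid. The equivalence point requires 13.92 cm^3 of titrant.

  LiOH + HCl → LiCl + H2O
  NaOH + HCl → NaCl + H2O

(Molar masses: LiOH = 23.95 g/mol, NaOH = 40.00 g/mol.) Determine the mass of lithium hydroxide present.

0.1450 g

n(HCl) = 0.01392 × 0.5931 = 8.256 × 10^-3 mol
Let x = n(LiOH), y = n(NaOH).
Titrant: 1x + 1y = 8.256 × 10^-3;  mass: 23.95x + 40.00y = 0.2331
Solving, x = 6.052 × 10^-3 mol, y = 2.204 × 10^-3 mol
mass of LiOH = 6.052 × 10^-3 × 23.95 = 0.1450 g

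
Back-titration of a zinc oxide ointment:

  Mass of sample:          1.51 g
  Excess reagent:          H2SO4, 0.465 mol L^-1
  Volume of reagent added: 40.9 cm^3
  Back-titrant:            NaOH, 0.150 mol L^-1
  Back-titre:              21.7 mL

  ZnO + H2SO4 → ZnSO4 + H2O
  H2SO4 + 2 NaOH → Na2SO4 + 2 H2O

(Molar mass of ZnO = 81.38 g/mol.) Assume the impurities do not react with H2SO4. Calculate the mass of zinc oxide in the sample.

1.42 g

n(H2SO4) added = 0.0409 × 0.465 = 0.0190 mol
n(NaOH) used in back-titration = 0.0217 × 0.150 = 3.25 × 10^-3 mol
From the 1:2 ratio, n(H2SO4) left over = 1/2 × 3.25 × 10^-3 = 1.63 × 10^-3 mol
n(H2SO4) consumed by analyte = 0.0190 − 1.63 × 10^-3 = 0.0174 mol
n(ZnO) = 0.0174 mol (1:1 ratio)
mass of ZnO = 0.0174 × 81.38 = 1.42 g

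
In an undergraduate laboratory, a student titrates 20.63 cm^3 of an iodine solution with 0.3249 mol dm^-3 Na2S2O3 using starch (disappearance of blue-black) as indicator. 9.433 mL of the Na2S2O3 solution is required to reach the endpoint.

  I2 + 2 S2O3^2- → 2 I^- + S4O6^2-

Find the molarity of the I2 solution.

0.07428 mol/L

n(Na2S2O3) = 0.009433 L × 0.3249 mol/L = 3.065 × 10^-3 mol
From the 1:2 mole ratio, n(I2) = 1/2 × 3.065 × 10^-3 = 1.532 × 10^-3 mol
[I2] = 1.532 × 10^-3 mol / 0.02063 L = 0.07428 mol/L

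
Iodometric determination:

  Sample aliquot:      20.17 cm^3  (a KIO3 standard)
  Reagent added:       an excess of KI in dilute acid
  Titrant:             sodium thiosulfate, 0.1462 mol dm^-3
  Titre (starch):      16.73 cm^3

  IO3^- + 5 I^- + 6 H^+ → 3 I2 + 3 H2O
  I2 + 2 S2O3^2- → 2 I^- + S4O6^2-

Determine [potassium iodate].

0.02021 mol/L

n(S2O3^2-) = 0.01673 × 0.1462 = 2.446 × 10^-3 mol
n(I2) = n(S2O3^2-)/2 = 1.223 × 10^-3 mol
From the 1:3 ratio, n(IO3^-) in the aliquot = 1/3 × 1.223 × 10^-3 = 4.077 × 10^-4 mol
[IO3^-] = 4.077 × 10^-4 / 0.02017 = 0.02021 mol/L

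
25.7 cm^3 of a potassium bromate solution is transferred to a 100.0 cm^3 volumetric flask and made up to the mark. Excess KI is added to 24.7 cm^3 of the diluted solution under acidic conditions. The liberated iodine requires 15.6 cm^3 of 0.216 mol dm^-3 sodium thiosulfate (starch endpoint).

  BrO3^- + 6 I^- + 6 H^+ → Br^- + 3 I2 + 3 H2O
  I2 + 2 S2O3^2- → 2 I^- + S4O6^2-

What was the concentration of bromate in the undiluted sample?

n(S2O3^2-) = 0.0156 × 0.216 = 3.37 × 10^-3 mol
n(I2) = n(S2O3^2-)/2 = 1.68 × 10^-3 mol
From the 1:3 ratio, n(BrO3^-) in the aliquot = 1/3 × 1.68 × 10^-3 = 5.62 × 10^-4 mol
[BrO3^-]_dilute = 5.62 × 10^-4 / 0.0247 = 0.0227 mol/L
[BrO3^-]_original = 0.0227 × 100.0/25.7 = 0.0885 mol/L

0.0885 mol/L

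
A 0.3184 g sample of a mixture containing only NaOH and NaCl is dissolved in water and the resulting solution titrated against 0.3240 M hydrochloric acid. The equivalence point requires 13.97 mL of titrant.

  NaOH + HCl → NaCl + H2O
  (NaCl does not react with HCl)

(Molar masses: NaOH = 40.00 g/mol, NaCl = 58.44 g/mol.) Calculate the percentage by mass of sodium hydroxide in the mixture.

56.86 %

n(HCl) = 0.01397 × 0.3240 = 4.526 × 10^-3 mol
Let x = n(NaOH), y = n(NaCl).
Titrant: 1x = 4.526 × 10^-3;  mass: 40.00x + 58.44y = 0.3184
Solving, x = 4.526 × 10^-3 mol, y = 2.350 × 10^-3 mol
mass of NaOH = 4.526 × 10^-3 × 40.00 = 0.1811 g
% NaOH = 0.1811 / 0.3184 × 100 = 56.86 %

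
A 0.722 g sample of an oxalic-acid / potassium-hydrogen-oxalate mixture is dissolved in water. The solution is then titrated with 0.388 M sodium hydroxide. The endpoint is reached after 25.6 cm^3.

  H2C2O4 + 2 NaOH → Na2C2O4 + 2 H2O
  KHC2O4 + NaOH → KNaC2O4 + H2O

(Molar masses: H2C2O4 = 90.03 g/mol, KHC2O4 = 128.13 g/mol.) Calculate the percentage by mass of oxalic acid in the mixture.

n(NaOH) = 0.0256 × 0.388 = 9.93 × 10^-3 mol
Let x = n(H2C2O4), y = n(KHC2O4).
Titrant: 2x + 1y = 9.93 × 10^-3;  mass: 90.03x + 128.13y = 0.722
Solving, x = 3.31 × 10^-3 mol, y = 3.31 × 10^-3 mol
mass of H2C2O4 = 3.31 × 10^-3 × 90.03 = 0.298 g
% H2C2O4 = 0.298 / 0.722 × 100 = 41.3 %

41.3 %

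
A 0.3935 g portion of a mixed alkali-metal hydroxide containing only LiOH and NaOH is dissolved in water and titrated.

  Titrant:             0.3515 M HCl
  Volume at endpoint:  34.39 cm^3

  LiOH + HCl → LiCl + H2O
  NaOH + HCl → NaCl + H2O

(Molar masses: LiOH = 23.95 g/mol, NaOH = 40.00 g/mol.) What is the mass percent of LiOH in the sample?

34.14 %

n(HCl) = 0.03439 × 0.3515 = 0.01209 mol
Let x = n(LiOH), y = n(NaOH).
Titrant: 1x + 1y = 0.01209;  mass: 23.95x + 40.00y = 0.3935
Solving, x = 5.609 × 10^-3 mol, y = 6.479 × 10^-3 mol
mass of LiOH = 5.609 × 10^-3 × 23.95 = 0.1343 g
% LiOH = 0.1343 / 0.3935 × 100 = 34.14 %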